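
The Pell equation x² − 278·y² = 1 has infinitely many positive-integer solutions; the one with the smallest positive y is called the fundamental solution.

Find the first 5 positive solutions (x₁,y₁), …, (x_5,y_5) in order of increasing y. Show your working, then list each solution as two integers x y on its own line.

d=278: √d = [16; 1,2,16,2,1,32] (ℓ=6, even), read p_5/q_5
step 0: (16, 1)  from 16·(1,0) + (0,1)
…
step 2: (50, 3)  from 2·(17,1) + (16,1)
…
step 4: (1684, 101)  from 2·(817,49) + (50,3)
step 5: (2501, 150)  from 1·(1684,101) + (817,49)
(x₁, y₁) = (2501, 150);  2501² − 278·150² = 1 ✓
k=2:  x_2 = 2501·2501+278·150·150 = 12510001,  y_2 = 2501·150+150·2501 = 750300
k=3:  x_3 = 2501·12510001+278·150·750300 = 62575022501,  y_3 = 2501·750300+150·12510001 = 3753000450
k=4:  x_4 = 2501·62575022501+278·150·3753000450 = 313000250040001,  y_4 = 2501·3753000450+150·62575022501 = 18772507500600
k=5:  x_5 = 2501·313000250040001+278·150·18772507500600 = 1565627188125062501,  y_5 = 2501·18772507500600+150·313000250040001 = 93900078765000750

2501 150
12510001 750300
62575022501 3753000450
313000250040001 18772507500600
1565627188125062501 93900078765000750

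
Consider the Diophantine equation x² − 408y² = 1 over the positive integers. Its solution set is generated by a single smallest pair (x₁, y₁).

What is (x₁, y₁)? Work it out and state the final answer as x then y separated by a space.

d=408: √d = [20; 5,40] (ℓ=2, even), read p_1/q_1
k=0  a_k=20  p_k/q_k = 20/1
k=1  a_k=5  p_k/q_k = 101/5
fundamental: x₁=101, y₁=5  (since 10201 − 408·25 = 1)

101 5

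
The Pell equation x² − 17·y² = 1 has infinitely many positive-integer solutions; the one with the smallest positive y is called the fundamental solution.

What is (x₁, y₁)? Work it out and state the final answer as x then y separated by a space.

d=17: √d = [4; 8] (ℓ=1, odd), read p_1/q_1
i=0: a=4 ⇒ p=4, q=1
i=1: a=8 ⇒ p=33, q=8
(x₁, y₁) = (33, 8);  33² − 17·8² = 1 ✓

33 8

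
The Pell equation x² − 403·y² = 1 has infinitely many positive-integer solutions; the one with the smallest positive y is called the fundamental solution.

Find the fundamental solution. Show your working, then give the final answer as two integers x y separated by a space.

669878 33369

[20; 13,2,1,3,1,3,1,2,13,40] for √403; ℓ=10 ⇒ convergent index 9
step 0: (20, 1)  from 20·(1,0) + (0,1)
…
step 2: (542, 27)  from 2·(261,13) + (20,1)
step 3: (803, 40)  from 1·(542,27) + (261,13)
…
step 7: (17967, 895)  from 1·(14213,708) + (3754,187)
step 8: (50147, 2498)  from 2·(17967,895) + (14213,708)
step 9: (669878, 33369)  from 13·(50147,2498) + (17967,895)
(x₁, y₁) = (669878, 33369);  669878² − 403·33369² = 1 ✓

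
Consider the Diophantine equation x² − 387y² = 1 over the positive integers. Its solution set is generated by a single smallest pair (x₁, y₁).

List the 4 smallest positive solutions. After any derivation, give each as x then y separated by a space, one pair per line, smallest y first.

3482 177
24248647 1232628
168867574226 8584021215
1175993762661217 59779122508632

[19; 1,2,19,2,1,38] for √387; ℓ=6 ⇒ convergent index 5
i=0: a=19 ⇒ p=19, q=1
…
i=2: a=2 ⇒ p=59, q=3
…
i=4: a=2 ⇒ p=2341, q=119
i=5: a=1 ⇒ p=3482, q=177
fundamental: x₁=3482, y₁=177  (since 12124324 − 387·31329 = 1)
k=2:  x_2 = 3482·3482+387·177·177 = 24248647,  y_2 = 3482·177+177·3482 = 1232628
k=3:  x_3 = 3482·24248647+387·177·1232628 = 168867574226,  y_3 = 3482·1232628+177·24248647 = 8584021215
k=4:  x_4 = 3482·168867574226+387·177·8584021215 = 1175993762661217,  y_4 = 3482·8584021215+177·168867574226 = 59779122508632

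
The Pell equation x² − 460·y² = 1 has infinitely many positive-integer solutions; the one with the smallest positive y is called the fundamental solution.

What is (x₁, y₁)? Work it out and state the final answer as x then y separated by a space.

2535751 118230

√460 = [21; 2,4,3,1,2,10,2,1,3,4,2,42, …], period ℓ=12 (even) → k=11
a_0=21:  p_0=21·1+0=21,  q_0=21·0+1=1
…
a_2=4:  p_2=4·43+21=193,  q_2=4·2+1=9
a_3=3:  p_3=3·193+43=622,  q_3=3·9+2=29
…
a_6=10:  p_6=10·2252+815=23335,  q_6=10·105+38=1088
…
a_8=1:  p_8=1·48922+23335=72257,  q_8=1·2281+1088=3369
…
a_10=4:  p_10=4·265693+72257=1135029,  q_10=4·12388+3369=52921
a_11=2:  p_11=2·1135029+265693=2535751,  q_11=2·52921+12388=118230
fundamental: x₁=2535751, y₁=118230  (since 6430033134001 − 460·13978332900 = 1)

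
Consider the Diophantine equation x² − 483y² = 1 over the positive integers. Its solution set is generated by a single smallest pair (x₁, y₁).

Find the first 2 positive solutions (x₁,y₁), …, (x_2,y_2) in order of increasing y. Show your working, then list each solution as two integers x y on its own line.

[21; 1,42] for √483; ℓ=2 ⇒ convergent index 1
a_0=21:  p_0=21·1+0=21,  q_0=21·0+1=1
a_1=1:  p_1=1·21+1=22,  q_1=1·1+0=1
(x₁, y₁) = (22, 1);  22² − 483·1² = 1 ✓
(22+1√483)^2 = 967 + 44√483

22 1
967 44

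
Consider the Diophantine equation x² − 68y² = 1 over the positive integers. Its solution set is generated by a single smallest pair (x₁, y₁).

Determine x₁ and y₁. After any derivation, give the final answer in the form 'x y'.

33 4

√68 → a₀=8, period (4,16); ℓ=2 even so k=1
a_0=8:  p_0=8·1+0=8,  q_0=8·0+1=1
a_1=4:  p_1=4·8+1=33,  q_1=4·1+0=4
fundamental: x₁=33, y₁=4  (since 1089 − 68·16 = 1)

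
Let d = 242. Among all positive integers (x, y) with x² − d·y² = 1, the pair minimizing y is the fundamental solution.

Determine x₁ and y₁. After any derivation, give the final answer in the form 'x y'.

d=242: √d = [15; 1,1,3,1,14,1,3,1,1,30] (ℓ=10, even), read p_9/q_9
step 0: (15, 1)  from 15·(1,0) + (0,1)
…
step 2: (31, 2)  from 1·(16,1) + (15,1)
step 3: (109, 7)  from 3·(31,2) + (16,1)
step 4: (140, 9)  from 1·(109,7) + (31,2)
step 5: (2069, 133)  from 14·(140,9) + (109,7)
…
step 7: (8696, 559)  from 3·(2209,142) + (2069,133)
step 8: (10905, 701)  from 1·(8696,559) + (2209,142)
step 9: (19601, 1260)  from 1·(10905,701) + (8696,559)
fundamental: x₁=19601, y₁=1260  (since 384199201 − 242·1587600 = 1)

19601 1260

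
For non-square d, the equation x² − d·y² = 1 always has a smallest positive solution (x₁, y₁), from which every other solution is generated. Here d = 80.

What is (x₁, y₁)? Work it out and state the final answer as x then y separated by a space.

9 1

[8; 1,16] for √80; ℓ=2 ⇒ convergent index 1
k=0  a_k=8  p_k/q_k = 8/1
k=1  a_k=1  p_k/q_k = 9/1
→ (9, 1).  Check: 9²=81, 80·1²=80, difference 1.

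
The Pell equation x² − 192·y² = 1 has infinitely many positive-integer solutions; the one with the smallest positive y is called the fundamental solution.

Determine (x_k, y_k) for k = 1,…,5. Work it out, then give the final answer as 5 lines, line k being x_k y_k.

d=192: √d = [13; 1,5,1,26] (ℓ=4, even), read p_3/q_3
i=0: a=13 ⇒ p=13, q=1
i=1: a=1 ⇒ p=14, q=1
i=2: a=5 ⇒ p=83, q=6
i=3: a=1 ⇒ p=97, q=7
→ (97, 7).  Check: 97²=9409, 192·7²=9408, difference 1.
n=2: (97,7)∘(97,7) = (97·97+192·7·7, 97·7+7·97) = (18817,1358)
n=3: (18817,1358)∘(97,7) = (97·18817+192·7·1358, 97·1358+7·18817) = (3650401,263445)
n=4: (3650401,263445)∘(97,7) = (97·3650401+192·7·263445, 97·263445+7·3650401) = (708158977,51106972)
n=5: (708158977,51106972)∘(97,7) = (97·708158977+192·7·51106972, 97·51106972+7·708158977) = (137379191137,9914489123)

97 7
18817 1358
3650401 263445
708158977 51106972
137379191137 9914489123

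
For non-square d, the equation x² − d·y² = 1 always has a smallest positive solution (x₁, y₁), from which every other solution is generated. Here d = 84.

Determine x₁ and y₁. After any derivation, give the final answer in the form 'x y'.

d=84: √d = [9; 6,18] (ℓ=2, even), read p_1/q_1
step 0: (9, 1)  from 9·(1,0) + (0,1)
step 1: (55, 6)  from 6·(9,1) + (1,0)
(x₁, y₁) = (55, 6);  55² − 84·6² = 1 ✓

55 6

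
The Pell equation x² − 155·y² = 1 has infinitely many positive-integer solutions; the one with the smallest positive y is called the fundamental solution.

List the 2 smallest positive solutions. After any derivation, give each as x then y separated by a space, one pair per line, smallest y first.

249 20
124001 9960

d=155: √d = [12; 2,4,2,24] (ℓ=4, even), read p_3/q_3
step 0: (12, 1)  from 12·(1,0) + (0,1)
…
step 2: (112, 9)  from 4·(25,2) + (12,1)
step 3: (249, 20)  from 2·(112,9) + (25,2)
(x₁, y₁) = (249, 20);  249² − 155·20² = 1 ✓
(x_2, y_2) = (249·249 + 155·20·20, 249·20 + 20·249) = (124001, 9960)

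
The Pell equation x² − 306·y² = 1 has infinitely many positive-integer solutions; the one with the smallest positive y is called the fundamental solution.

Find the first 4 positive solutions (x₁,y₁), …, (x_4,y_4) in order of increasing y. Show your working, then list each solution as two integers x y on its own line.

√306 = [17; 2,34, …], period ℓ=2 (even) → k=1
a_0=17:  p_0=17·1+0=17,  q_0=17·0+1=1
a_1=2:  p_1=2·17+1=35,  q_1=2·1+0=2
fundamental: x₁=35, y₁=2  (since 1225 − 306·4 = 1)
(35+2√306)^2 = 2449 + 140√306
(35+2√306)^3 = 171395 + 9798√306
(35+2√306)^4 = 11995201 + 685720√306

35 2
2449 140
171395 9798
11995201 685720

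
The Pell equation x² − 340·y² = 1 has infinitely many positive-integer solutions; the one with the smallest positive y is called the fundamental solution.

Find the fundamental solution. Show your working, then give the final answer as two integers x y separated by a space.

√340 → a₀=18, period (2,3,1,1,1,…,3,2,36); ℓ=14 even so k=13
i=0: a=18 ⇒ p=18, q=1
i=1: a=2 ⇒ p=37, q=2
…
i=3: a=1 ⇒ p=166, q=9
…
i=8: a=1 ⇒ p=7265, q=394
i=9: a=1 ⇒ p=13774, q=747
i=10: a=1 ⇒ p=21039, q=1141
i=11: a=1 ⇒ p=34813, q=1888
i=12: a=3 ⇒ p=125478, q=6805
i=13: a=2 ⇒ p=285769, q=15498
fundamental: x₁=285769, y₁=15498  (since 81663921361 − 340·240188004 = 1)

285769 15498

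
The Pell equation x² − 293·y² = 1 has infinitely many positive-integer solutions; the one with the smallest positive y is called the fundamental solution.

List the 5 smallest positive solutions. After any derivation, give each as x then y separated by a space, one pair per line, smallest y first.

√293 = [17; 8,1,1,8,34, …], period ℓ=5 (odd) → k=9
a_0=17:  p_0=17·1+0=17,  q_0=17·0+1=1
…
a_5=34:  p_5=34·2482+291=84679,  q_5=34·145+17=4947
a_6=8:  p_6=8·84679+2482=679914,  q_6=8·4947+145=39721
a_7=1:  p_7=1·679914+84679=764593,  q_7=1·39721+4947=44668
a_8=1:  p_8=1·764593+679914=1444507,  q_8=1·44668+39721=84389
a_9=8:  p_9=8·1444507+764593=12320649,  q_9=8·84389+44668=719780
fundamental: x₁=12320649, y₁=719780  (since 151798391781201 − 293·518083248400 = 1)
n=2: (12320649,719780)∘(12320649,719780) = (12320649·12320649+293·719780·719780, 12320649·719780+719780·12320649) = (303596783562401,17736313474440)
n=3: (303596783562401,17736313474440)∘(12320649,719780) = (12320649·303596783562401+293·719780·17736313474440, 12320649·17736313474440+719780·303596783562401) = (7481018815602612315849,437045785745090703340)
n=4: (7481018815602612315849,437045785745090703340)∘(12320649,719780) = (12320649·7481018815602612315849+293·719780·437045785745090703340, 12320649·437045785745090703340+719780·7481018815602612315849) = (184342013978870716056521769601,10769375446188914321717060880)
n=5: (184342013978870716056521769601,10769375446188914321717060880)∘(12320649,719780) = (12320649·184342013978870716056521769601+293·719780·10769375446188914321717060880, 12320649·10769375446188914321717060880+719780·184342013978870716056521769601) = (4542426500373511536803322165613266249,265371389643423565052112223737518900)

12320649 719780
303596783562401 17736313474440
7481018815602612315849 437045785745090703340
184342013978870716056521769601 10769375446188914321717060880
4542426500373511536803322165613266249 265371389643423565052112223737518900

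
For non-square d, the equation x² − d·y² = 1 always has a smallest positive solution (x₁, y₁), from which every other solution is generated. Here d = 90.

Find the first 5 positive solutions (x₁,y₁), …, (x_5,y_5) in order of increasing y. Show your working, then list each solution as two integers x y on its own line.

19 2
721 76
27379 2886
1039681 109592
39480499 4161610

√90 = [9; 2,18, …], period ℓ=2 (even) → k=1
step 0: (9, 1)  from 9·(1,0) + (0,1)
step 1: (19, 2)  from 2·(9,1) + (1,0)
(x₁, y₁) = (19, 2);  19² − 90·2² = 1 ✓
k=2:  x_2 = 19·19+90·2·2 = 721,  y_2 = 19·2+2·19 = 76
k=3:  x_3 = 19·721+90·2·76 = 27379,  y_3 = 19·76+2·721 = 2886
k=4:  x_4 = 19·27379+90·2·2886 = 1039681,  y_4 = 19·2886+2·27379 = 109592
k=5:  x_5 = 19·1039681+90·2·109592 = 39480499,  y_5 = 19·109592+2·1039681 = 4161610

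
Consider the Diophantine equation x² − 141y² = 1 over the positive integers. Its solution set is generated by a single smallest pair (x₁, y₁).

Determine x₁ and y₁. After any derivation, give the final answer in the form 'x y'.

95 8

d=141: √d = [11; 1,6,1,22] (ℓ=4, even), read p_3/q_3
step 0: (11, 1)  from 11·(1,0) + (0,1)
step 1: (12, 1)  from 1·(11,1) + (1,0)
step 2: (83, 7)  from 6·(12,1) + (11,1)
step 3: (95, 8)  from 1·(83,7) + (12,1)
→ (95, 8).  Check: 95²=9025, 141·8²=9024, difference 1.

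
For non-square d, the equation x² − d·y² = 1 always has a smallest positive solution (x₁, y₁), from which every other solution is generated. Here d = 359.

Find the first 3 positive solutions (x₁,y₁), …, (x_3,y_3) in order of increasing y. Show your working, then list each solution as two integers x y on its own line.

[18; 1,17,1,36] for √359; ℓ=4 ⇒ convergent index 3
a_0=18:  p_0=18·1+0=18,  q_0=18·0+1=1
a_1=1:  p_1=1·18+1=19,  q_1=1·1+0=1
a_2=17:  p_2=17·19+18=341,  q_2=17·1+1=18
a_3=1:  p_3=1·341+19=360,  q_3=1·18+1=19
(x₁, y₁) = (360, 19);  360² − 359·19² = 1 ✓
k=2:  x_2 = 360·360+359·19·19 = 259199,  y_2 = 360·19+19·360 = 13680
k=3:  x_3 = 360·259199+359·19·13680 = 186622920,  y_3 = 360·13680+19·259199 = 9849581

360 19
259199 13680
186622920 9849581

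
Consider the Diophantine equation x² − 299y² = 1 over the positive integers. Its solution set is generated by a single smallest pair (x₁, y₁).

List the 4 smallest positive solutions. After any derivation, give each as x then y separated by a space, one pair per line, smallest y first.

415 24
344449 19920
285892255 16533576
237290227201 13722848160

d=299: √d = [17; 3,2,3,34] (ℓ=4, even), read p_3/q_3
step 0: (17, 1)  from 17·(1,0) + (0,1)
step 1: (52, 3)  from 3·(17,1) + (1,0)
step 2: (121, 7)  from 2·(52,3) + (17,1)
step 3: (415, 24)  from 3·(121,7) + (52,3)
fundamental: x₁=415, y₁=24  (since 172225 − 299·576 = 1)
n=2: (415,24)∘(415,24) = (415·415+299·24·24, 415·24+24·415) = (344449,19920)
n=3: (344449,19920)∘(415,24) = (415·344449+299·24·19920, 415·19920+24·344449) = (285892255,16533576)
n=4: (285892255,16533576)∘(415,24) = (415·285892255+299·24·16533576, 415·16533576+24·285892255) = (237290227201,13722848160)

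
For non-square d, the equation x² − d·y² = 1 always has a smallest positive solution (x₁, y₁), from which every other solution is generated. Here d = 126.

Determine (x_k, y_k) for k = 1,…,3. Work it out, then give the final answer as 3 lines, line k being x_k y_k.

449 40
403201 35920
362074049 32256120

[11; 4,2,4,22] for √126; ℓ=4 ⇒ convergent index 3
i=0: a=11 ⇒ p=11, q=1
…
i=2: a=2 ⇒ p=101, q=9
i=3: a=4 ⇒ p=449, q=40
(x₁, y₁) = (449, 40);  449² − 126·40² = 1 ✓
k=2:  x_2 = 449·449+126·40·40 = 403201,  y_2 = 449·40+40·449 = 35920
k=3:  x_3 = 449·403201+126·40·35920 = 362074049,  y_3 = 449·35920+40·403201 = 32256120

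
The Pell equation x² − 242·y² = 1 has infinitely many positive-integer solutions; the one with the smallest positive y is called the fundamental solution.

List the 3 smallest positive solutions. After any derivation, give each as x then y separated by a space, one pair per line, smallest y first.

√242 = [15; 1,1,3,1,14,1,3,1,1,30, …], period ℓ=10 (even) → k=9
k=0  a_k=15  p_k/q_k = 15/1
…
k=3  a_k=3  p_k/q_k = 109/7
…
k=6  a_k=1  p_k/q_k = 2209/142
…
k=8  a_k=1  p_k/q_k = 10905/701
k=9  a_k=1  p_k/q_k = 19601/1260
→ (19601, 1260).  Check: 19601²=384199201, 242·1260²=384199200, difference 1.
k=2:  x_2 = 19601·19601+242·1260·1260 = 768398401,  y_2 = 19601·1260+1260·19601 = 49394520
k=3:  x_3 = 19601·768398401+242·1260·49394520 = 30122754096401,  y_3 = 19601·49394520+1260·768398401 = 1936363971780

19601 1260
768398401 49394520
30122754096401 1936363971780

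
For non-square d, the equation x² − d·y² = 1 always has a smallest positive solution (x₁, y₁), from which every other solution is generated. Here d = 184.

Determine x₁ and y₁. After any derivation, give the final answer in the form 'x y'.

[13; 1,1,3,2,1,2,1,2,3,1,1,26] for √184; ℓ=12 ⇒ convergent index 11
i=0: a=13 ⇒ p=13, q=1
…
i=7: a=1 ⇒ p=1153, q=85
i=8: a=2 ⇒ p=3147, q=232
…
i=10: a=1 ⇒ p=13741, q=1013
i=11: a=1 ⇒ p=24335, q=1794
(x₁, y₁) = (24335, 1794);  24335² − 184·1794² = 1 ✓

24335 1794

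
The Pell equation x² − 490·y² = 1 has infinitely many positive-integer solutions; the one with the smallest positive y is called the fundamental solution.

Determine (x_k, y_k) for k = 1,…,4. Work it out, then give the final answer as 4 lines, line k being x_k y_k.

√490 → a₀=22, period (7,2,1,4,4,4,1,2,7,44); ℓ=10 even so k=9
a_0=22:  p_0=22·1+0=22,  q_0=22·0+1=1
a_1=7:  p_1=7·22+1=155,  q_1=7·1+0=7
…
a_3=1:  p_3=1·332+155=487,  q_3=1·15+7=22
a_4=4:  p_4=4·487+332=2280,  q_4=4·22+15=103
…
a_6=4:  p_6=4·9607+2280=40708,  q_6=4·434+103=1839
…
a_8=2:  p_8=2·50315+40708=141338,  q_8=2·2273+1839=6385
a_9=7:  p_9=7·141338+50315=1039681,  q_9=7·6385+2273=46968
fundamental: x₁=1039681, y₁=46968  (since 1080936581761 − 490·2205993024 = 1)
(x_2, y_2) = (1039681·1039681 + 490·46968·46968, 1039681·46968 + 46968·1039681) = (2161873163521, 97663474416)
(x_3, y_3) = (1039681·2161873163521 + 490·46968·97663474416, 1039681·97663474416 + 46968·2161873163521) = (4495316905044313921, 203077717488555624)
(x_4, y_4) = (1039681·4495316905044313921 + 490·46968·203077717488555624, 1039681·203077717488555624 + 46968·4495316905044313921) = (9347391150304592810234881, 422272088792340335957472)

1039681 46968
2161873163521 97663474416
4495316905044313921 203077717488555624
9347391150304592810234881 422272088792340335957472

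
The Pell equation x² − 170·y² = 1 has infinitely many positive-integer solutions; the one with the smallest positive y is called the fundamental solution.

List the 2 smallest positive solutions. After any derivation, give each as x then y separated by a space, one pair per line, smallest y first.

[13; 26] for √170; ℓ=1 ⇒ convergent index 1
k=0  a_k=13  p_k/q_k = 13/1
k=1  a_k=26  p_k/q_k = 339/26
fundamental: x₁=339, y₁=26  (since 114921 − 170·676 = 1)
n=2: (339,26)∘(339,26) = (339·339+170·26·26, 339·26+26·339) = (229841,17628)

339 26
229841 17628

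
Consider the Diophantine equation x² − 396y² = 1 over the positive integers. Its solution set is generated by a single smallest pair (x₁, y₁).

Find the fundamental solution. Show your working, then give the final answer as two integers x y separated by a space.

199 10

d=396: √d = [19; 1,8,1,38] (ℓ=4, even), read p_3/q_3
k=0  a_k=19  p_k/q_k = 19/1
…
k=2  a_k=8  p_k/q_k = 179/9
k=3  a_k=1  p_k/q_k = 199/10
fundamental: x₁=199, y₁=10  (since 39601 − 396·100 = 1)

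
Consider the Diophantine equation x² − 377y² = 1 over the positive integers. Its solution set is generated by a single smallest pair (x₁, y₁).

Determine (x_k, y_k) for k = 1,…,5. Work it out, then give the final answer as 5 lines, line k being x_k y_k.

233 12
108577 5592
50596649 2605860
23577929857 1214325168
10987264716713 565872922428

[19; 2,2,2,38] for √377; ℓ=4 ⇒ convergent index 3
step 0: (19, 1)  from 19·(1,0) + (0,1)
step 1: (39, 2)  from 2·(19,1) + (1,0)
step 2: (97, 5)  from 2·(39,2) + (19,1)
step 3: (233, 12)  from 2·(97,5) + (39,2)
fundamental: x₁=233, y₁=12  (since 54289 − 377·144 = 1)
(x_2, y_2) = (233·233 + 377·12·12, 233·12 + 12·233) = (108577, 5592)
(x_3, y_3) = (233·108577 + 377·12·5592, 233·5592 + 12·108577) = (50596649, 2605860)
(x_4, y_4) = (233·50596649 + 377·12·2605860, 233·2605860 + 12·50596649) = (23577929857, 1214325168)
(x_5, y_5) = (233·23577929857 + 377·12·1214325168, 233·1214325168 + 12·23577929857) = (10987264716713, 565872922428)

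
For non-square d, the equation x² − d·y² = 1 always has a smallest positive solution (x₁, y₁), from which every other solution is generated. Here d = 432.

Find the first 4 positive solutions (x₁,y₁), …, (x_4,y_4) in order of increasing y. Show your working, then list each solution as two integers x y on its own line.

1351 65
3650401 175630
9863382151 474552195
26650854921601 1282239855260

√432 → a₀=20, period (1,3,1,1,1,3,1,40); ℓ=8 even so k=7
k=0  a_k=20  p_k/q_k = 20/1
…
k=6  a_k=3  p_k/q_k = 1060/51
k=7  a_k=1  p_k/q_k = 1351/65
(x₁, y₁) = (1351, 65);  1351² − 432·65² = 1 ✓
(x_2, y_2) = (1351·1351 + 432·65·65, 1351·65 + 65·1351) = (3650401, 175630)
(x_3, y_3) = (1351·3650401 + 432·65·175630, 1351·175630 + 65·3650401) = (9863382151, 474552195)
(x_4, y_4) = (1351·9863382151 + 432·65·474552195, 1351·474552195 + 65·9863382151) = (26650854921601, 1282239855260)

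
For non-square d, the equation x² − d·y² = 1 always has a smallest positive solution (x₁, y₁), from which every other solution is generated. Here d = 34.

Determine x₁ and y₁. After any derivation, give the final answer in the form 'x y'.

√34 → a₀=5, period (1,4,1,10); ℓ=4 even so k=3
i=0: a=5 ⇒ p=5, q=1
i=1: a=1 ⇒ p=6, q=1
i=2: a=4 ⇒ p=29, q=5
i=3: a=1 ⇒ p=35, q=6
fundamental: x₁=35, y₁=6  (since 1225 − 34·36 = 1)

35 6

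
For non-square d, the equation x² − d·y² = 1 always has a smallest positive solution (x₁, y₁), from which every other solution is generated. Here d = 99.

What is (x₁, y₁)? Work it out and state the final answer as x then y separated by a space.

10 1

√99 = [9; 1,18, …], period ℓ=2 (even) → k=1
i=0: a=9 ⇒ p=9, q=1
i=1: a=1 ⇒ p=10, q=1
→ (10, 1).  Check: 10²=100, 99·1²=99, difference 1.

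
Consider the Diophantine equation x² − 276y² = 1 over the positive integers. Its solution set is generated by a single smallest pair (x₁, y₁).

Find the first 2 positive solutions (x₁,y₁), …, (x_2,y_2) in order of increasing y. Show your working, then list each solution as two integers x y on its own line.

7775 468
120901249 7277400

d=276: √d = [16; 1,1,1,1,2,2,2,1,1,1,1,32] (ℓ=12, even), read p_11/q_11
step 0: (16, 1)  from 16·(1,0) + (0,1)
step 1: (17, 1)  from 1·(16,1) + (1,0)
step 2: (33, 2)  from 1·(17,1) + (16,1)
step 3: (50, 3)  from 1·(33,2) + (17,1)
step 4: (83, 5)  from 1·(50,3) + (33,2)
step 5: (216, 13)  from 2·(83,5) + (50,3)
…
step 7: (1246, 75)  from 2·(515,31) + (216,13)
step 8: (1761, 106)  from 1·(1246,75) + (515,31)
…
step 10: (4768, 287)  from 1·(3007,181) + (1761,106)
step 11: (7775, 468)  from 1·(4768,287) + (3007,181)
fundamental: x₁=7775, y₁=468  (since 60450625 − 276·219024 = 1)
(7775+468√276)^2 = 120901249 + 7277400√276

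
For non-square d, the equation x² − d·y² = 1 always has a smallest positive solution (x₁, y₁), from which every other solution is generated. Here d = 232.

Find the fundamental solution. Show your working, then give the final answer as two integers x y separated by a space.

d=232: √d = [15; 4,3,7,3,4,30] (ℓ=6, even), read p_5/q_5
a_0=15:  p_0=15·1+0=15,  q_0=15·0+1=1
a_1=4:  p_1=4·15+1=61,  q_1=4·1+0=4
a_2=3:  p_2=3·61+15=198,  q_2=3·4+1=13
a_3=7:  p_3=7·198+61=1447,  q_3=7·13+4=95
a_4=3:  p_4=3·1447+198=4539,  q_4=3·95+13=298
a_5=4:  p_5=4·4539+1447=19603,  q_5=4·298+95=1287
(x₁, y₁) = (19603, 1287);  19603² − 232·1287² = 1 ✓

19603 1287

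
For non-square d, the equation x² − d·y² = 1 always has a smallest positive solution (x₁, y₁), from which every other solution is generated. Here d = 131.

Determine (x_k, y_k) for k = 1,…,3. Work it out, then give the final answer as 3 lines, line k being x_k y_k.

10610 927
225144199 19670940
4777559892170 417417345873

√131 → a₀=11, period (2,4,11,4,2,22); ℓ=6 even so k=5
step 0: (11, 1)  from 11·(1,0) + (0,1)
…
step 3: (1156, 101)  from 11·(103,9) + (23,2)
step 4: (4727, 413)  from 4·(1156,101) + (103,9)
step 5: (10610, 927)  from 2·(4727,413) + (1156,101)
fundamental: x₁=10610, y₁=927  (since 112572100 − 131·859329 = 1)
(10610+927√131)^2 = 225144199 + 19670940√131
(10610+927√131)^3 = 4777559892170 + 417417345873√131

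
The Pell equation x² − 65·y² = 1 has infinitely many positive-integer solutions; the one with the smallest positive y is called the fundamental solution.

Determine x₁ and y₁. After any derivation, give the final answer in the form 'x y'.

129 16

√65 = [8; 16, …], period ℓ=1 (odd) → k=1
a_0=8:  p_0=8·1+0=8,  q_0=8·0+1=1
a_1=16:  p_1=16·8+1=129,  q_1=16·1+0=16
→ (129, 16).  Check: 129²=16641, 65·16²=16640, difference 1.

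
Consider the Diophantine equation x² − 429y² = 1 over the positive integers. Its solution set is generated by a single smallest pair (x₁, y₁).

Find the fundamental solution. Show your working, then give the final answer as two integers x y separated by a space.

√429 = [20; 1,2,2,9,1,12,1,9,2,2,1,40, …], period ℓ=12 (even) → k=11
k=0  a_k=20  p_k/q_k = 20/1
k=1  a_k=1  p_k/q_k = 21/1
k=2  a_k=2  p_k/q_k = 62/3
k=3  a_k=2  p_k/q_k = 145/7
…
k=7  a_k=1  p_k/q_k = 21023/1015
…
k=10  a_k=2  p_k/q_k = 1085636/52415
k=11  a_k=1  p_k/q_k = 1524095/73584
fundamental: x₁=1524095, y₁=73584  (since 2322865569025 − 429·5414605056 = 1)

1524095 73584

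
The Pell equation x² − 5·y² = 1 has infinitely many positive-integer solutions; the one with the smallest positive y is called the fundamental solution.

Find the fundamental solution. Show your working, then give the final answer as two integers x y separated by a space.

9 4

d=5: √d = [2; 4] (ℓ=1, odd), read p_1/q_1
a_0=2:  p_0=2·1+0=2,  q_0=2·0+1=1
a_1=4:  p_1=4·2+1=9,  q_1=4·1+0=4
fundamental: x₁=9, y₁=4  (since 81 − 5·16 = 1)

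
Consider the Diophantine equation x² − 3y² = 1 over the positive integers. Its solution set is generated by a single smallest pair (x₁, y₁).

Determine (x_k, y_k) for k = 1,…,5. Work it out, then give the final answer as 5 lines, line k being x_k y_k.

[1; 1,2] for √3; ℓ=2 ⇒ convergent index 1
step 0: (1, 1)  from 1·(1,0) + (0,1)
step 1: (2, 1)  from 1·(1,1) + (1,0)
fundamental: x₁=2, y₁=1  (since 4 − 3·1 = 1)
(2+1√3)^2 = 7 + 4√3
(2+1√3)^3 = 26 + 15√3
(2+1√3)^4 = 97 + 56√3
(2+1√3)^5 = 362 + 209√3

2 1
7 4
26 15
97 56
362 209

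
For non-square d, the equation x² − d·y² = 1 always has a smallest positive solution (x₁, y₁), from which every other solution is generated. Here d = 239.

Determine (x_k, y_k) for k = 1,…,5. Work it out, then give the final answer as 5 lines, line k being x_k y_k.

[15; 2,5,1,2,4,15,4,2,1,5,2,30] for √239; ℓ=12 ⇒ convergent index 11
a_0=15:  p_0=15·1+0=15,  q_0=15·0+1=1
…
a_2=5:  p_2=5·31+15=170,  q_2=5·2+1=11
…
a_4=2:  p_4=2·201+170=572,  q_4=2·13+11=37
a_5=4:  p_5=4·572+201=2489,  q_5=4·37+13=161
a_6=15:  p_6=15·2489+572=37907,  q_6=15·161+37=2452
a_7=4:  p_7=4·37907+2489=154117,  q_7=4·2452+161=9969
a_8=2:  p_8=2·154117+37907=346141,  q_8=2·9969+2452=22390
…
a_10=5:  p_10=5·500258+346141=2847431,  q_10=5·32359+22390=184185
a_11=2:  p_11=2·2847431+500258=6195120,  q_11=2·184185+32359=400729
fundamental: x₁=6195120, y₁=400729  (since 38379511814400 − 239·160583731441 = 1)
(6195120+400729√239)^2 = 76759023628799 + 4965128484960√239
(6195120+400729√239)^3 = 951062724926484326640 + 61519133559490389671√239
(6195120+400729√239)^4 = 11783895416893046404284364801 + 762236829394135240588726080√239
(6195120+400729√239)^5 = 146005292350203948217495381647615600 + 9444297253032328704218497935069529√239

6195120 400729
76759023628799 4965128484960
951062724926484326640 61519133559490389671
11783895416893046404284364801 762236829394135240588726080
146005292350203948217495381647615600 9444297253032328704218497935069529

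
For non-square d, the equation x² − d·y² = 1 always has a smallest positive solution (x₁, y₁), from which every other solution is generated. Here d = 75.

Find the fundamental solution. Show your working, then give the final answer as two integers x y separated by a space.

√75 = [8; 1,1,1,16, …], period ℓ=4 (even) → k=3
i=0: a=8 ⇒ p=8, q=1
i=1: a=1 ⇒ p=9, q=1
i=2: a=1 ⇒ p=17, q=2
i=3: a=1 ⇒ p=26, q=3
→ (26, 3).  Check: 26²=676, 75·3²=675, difference 1.

26 3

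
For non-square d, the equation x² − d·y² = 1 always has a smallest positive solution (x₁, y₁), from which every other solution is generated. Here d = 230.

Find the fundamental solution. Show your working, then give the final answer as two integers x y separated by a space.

d=230: √d = [15; 6,30] (ℓ=2, even), read p_1/q_1
a_0=15:  p_0=15·1+0=15,  q_0=15·0+1=1
a_1=6:  p_1=6·15+1=91,  q_1=6·1+0=6
→ (91, 6).  Check: 91²=8281, 230·6²=8280, difference 1.

91 6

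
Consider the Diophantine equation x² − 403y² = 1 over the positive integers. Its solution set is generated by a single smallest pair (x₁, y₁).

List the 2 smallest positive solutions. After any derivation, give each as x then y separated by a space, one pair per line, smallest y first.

669878 33369
897473069767 44706317964

d=403: √d = [20; 13,2,1,3,1,3,1,2,13,40] (ℓ=10, even), read p_9/q_9
a_0=20:  p_0=20·1+0=20,  q_0=20·0+1=1
a_1=13:  p_1=13·20+1=261,  q_1=13·1+0=13
a_2=2:  p_2=2·261+20=542,  q_2=2·13+1=27
a_3=1:  p_3=1·542+261=803,  q_3=1·27+13=40
a_4=3:  p_4=3·803+542=2951,  q_4=3·40+27=147
a_5=1:  p_5=1·2951+803=3754,  q_5=1·147+40=187
…
a_7=1:  p_7=1·14213+3754=17967,  q_7=1·708+187=895
a_8=2:  p_8=2·17967+14213=50147,  q_8=2·895+708=2498
a_9=13:  p_9=13·50147+17967=669878,  q_9=13·2498+895=33369
→ (669878, 33369).  Check: 669878²=448736534884, 403·33369²=448736534883, difference 1.
(669878+33369√403)^2 = 897473069767 + 44706317964√403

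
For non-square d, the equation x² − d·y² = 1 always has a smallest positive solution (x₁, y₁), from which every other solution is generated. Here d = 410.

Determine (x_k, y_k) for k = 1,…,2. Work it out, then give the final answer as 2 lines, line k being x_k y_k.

√410 → a₀=20, period (4,40); ℓ=2 even so k=1
i=0: a=20 ⇒ p=20, q=1
i=1: a=4 ⇒ p=81, q=4
fundamental: x₁=81, y₁=4  (since 6561 − 410·16 = 1)
k=2:  x_2 = 81·81+410·4·4 = 13121,  y_2 = 81·4+4·81 = 648

81 4
13121 648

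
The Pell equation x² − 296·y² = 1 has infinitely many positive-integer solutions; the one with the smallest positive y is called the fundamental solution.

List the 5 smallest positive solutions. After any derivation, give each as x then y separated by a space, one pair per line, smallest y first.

[17; 4,1,7,1,4,34] for √296; ℓ=6 ⇒ convergent index 5
k=0  a_k=17  p_k/q_k = 17/1
k=1  a_k=4  p_k/q_k = 69/4
k=2  a_k=1  p_k/q_k = 86/5
k=3  a_k=7  p_k/q_k = 671/39
k=4  a_k=1  p_k/q_k = 757/44
k=5  a_k=4  p_k/q_k = 3699/215
fundamental: x₁=3699, y₁=215  (since 13682601 − 296·46225 = 1)
k=2:  x_2 = 3699·3699+296·215·215 = 27365201,  y_2 = 3699·215+215·3699 = 1590570
k=3:  x_3 = 3699·27365201+296·215·1590570 = 202447753299,  y_3 = 3699·1590570+215·27365201 = 11767036645
k=4:  x_4 = 3699·202447753299+296·215·11767036645 = 1497708451540801,  y_4 = 3699·11767036645+215·202447753299 = 87052535509140
k=5:  x_5 = 3699·1497708451540801+296·215·87052535509140 = 11080046922051092499,  y_5 = 3699·87052535509140+215·1497708451540801 = 644014645929581075

3699 215
27365201 1590570
202447753299 11767036645
1497708451540801 87052535509140
11080046922051092499 644014645929581075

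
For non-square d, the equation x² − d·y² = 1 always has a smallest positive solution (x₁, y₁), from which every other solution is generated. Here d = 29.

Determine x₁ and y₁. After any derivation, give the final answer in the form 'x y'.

√29 → a₀=5, period (2,1,1,2,10); ℓ=5 odd so k=9
a_0=5:  p_0=5·1+0=5,  q_0=5·0+1=1
a_1=2:  p_1=2·5+1=11,  q_1=2·1+0=2
a_2=1:  p_2=1·11+5=16,  q_2=1·2+1=3
…
a_4=2:  p_4=2·27+16=70,  q_4=2·5+3=13
a_5=10:  p_5=10·70+27=727,  q_5=10·13+5=135
…
a_7=1:  p_7=1·1524+727=2251,  q_7=1·283+135=418
a_8=1:  p_8=1·2251+1524=3775,  q_8=1·418+283=701
a_9=2:  p_9=2·3775+2251=9801,  q_9=2·701+418=1820
(x₁, y₁) = (9801, 1820);  9801² − 29·1820² = 1 ✓

9801 1820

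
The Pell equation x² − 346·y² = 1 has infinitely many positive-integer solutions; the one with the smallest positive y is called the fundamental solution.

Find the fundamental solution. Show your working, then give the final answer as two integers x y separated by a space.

17299 930

[18; 1,1,1,1,36] for √346; ℓ=5 ⇒ convergent index 9
a_0=18:  p_0=18·1+0=18,  q_0=18·0+1=1
a_1=1:  p_1=1·18+1=19,  q_1=1·1+0=1
a_2=1:  p_2=1·19+18=37,  q_2=1·1+1=2
a_3=1:  p_3=1·37+19=56,  q_3=1·2+1=3
a_4=1:  p_4=1·56+37=93,  q_4=1·3+2=5
a_5=36:  p_5=36·93+56=3404,  q_5=36·5+3=183
a_6=1:  p_6=1·3404+93=3497,  q_6=1·183+5=188
a_7=1:  p_7=1·3497+3404=6901,  q_7=1·188+183=371
a_8=1:  p_8=1·6901+3497=10398,  q_8=1·371+188=559
a_9=1:  p_9=1·10398+6901=17299,  q_9=1·559+371=930
(x₁, y₁) = (17299, 930);  17299² − 346·930² = 1 ✓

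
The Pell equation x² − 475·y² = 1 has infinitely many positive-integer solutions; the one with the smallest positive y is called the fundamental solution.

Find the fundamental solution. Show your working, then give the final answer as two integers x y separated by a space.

[21; 1,3,1,6,2,6,1,3,1,42] for √475; ℓ=10 ⇒ convergent index 9
k=0  a_k=21  p_k/q_k = 21/1
k=1  a_k=1  p_k/q_k = 22/1
k=2  a_k=3  p_k/q_k = 87/4
…
k=6  a_k=6  p_k/q_k = 10287/472
k=7  a_k=1  p_k/q_k = 11878/545
k=8  a_k=3  p_k/q_k = 45921/2107
k=9  a_k=1  p_k/q_k = 57799/2652
fundamental: x₁=57799, y₁=2652  (since 3340724401 − 475·7033104 = 1)

57799 2652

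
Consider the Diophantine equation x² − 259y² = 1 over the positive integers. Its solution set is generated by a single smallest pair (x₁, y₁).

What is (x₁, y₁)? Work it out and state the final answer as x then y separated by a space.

847225 52644

√259 → a₀=16, period (10,1,2,3,4,3,2,1,10,32); ℓ=10 even so k=9
k=0  a_k=16  p_k/q_k = 16/1
…
k=5  a_k=4  p_k/q_k = 7403/460
…
k=8  a_k=1  p_k/q_k = 79196/4921
k=9  a_k=10  p_k/q_k = 847225/52644
(x₁, y₁) = (847225, 52644);  847225² − 259·52644² = 1 ✓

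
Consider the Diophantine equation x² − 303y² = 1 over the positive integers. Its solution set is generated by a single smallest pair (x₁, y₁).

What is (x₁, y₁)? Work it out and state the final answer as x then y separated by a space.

2524 145

√303 → a₀=17, period (2,2,5,2,2,34); ℓ=6 even so k=5
k=0  a_k=17  p_k/q_k = 17/1
…
k=2  a_k=2  p_k/q_k = 87/5
k=3  a_k=5  p_k/q_k = 470/27
k=4  a_k=2  p_k/q_k = 1027/59
k=5  a_k=2  p_k/q_k = 2524/145
→ (2524, 145).  Check: 2524²=6370576, 303·145²=6370575, difference 1.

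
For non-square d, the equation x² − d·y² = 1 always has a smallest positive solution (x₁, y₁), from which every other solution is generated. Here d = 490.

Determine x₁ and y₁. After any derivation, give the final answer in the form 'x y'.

1039681 46968

d=490: √d = [22; 7,2,1,4,4,4,1,2,7,44] (ℓ=10, even), read p_9/q_9
i=0: a=22 ⇒ p=22, q=1
…
i=2: a=2 ⇒ p=332, q=15
i=3: a=1 ⇒ p=487, q=22
…
i=6: a=4 ⇒ p=40708, q=1839
i=7: a=1 ⇒ p=50315, q=2273
i=8: a=2 ⇒ p=141338, q=6385
i=9: a=7 ⇒ p=1039681, q=46968
(x₁, y₁) = (1039681, 46968);  1039681² − 490·46968² = 1 ✓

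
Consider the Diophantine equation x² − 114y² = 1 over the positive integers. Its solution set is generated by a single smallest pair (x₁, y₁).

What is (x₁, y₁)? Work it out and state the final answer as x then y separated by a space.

1025 96

√114 → a₀=10, period (1,2,10,2,1,20); ℓ=6 even so k=5
i=0: a=10 ⇒ p=10, q=1
i=1: a=1 ⇒ p=11, q=1
i=2: a=2 ⇒ p=32, q=3
i=3: a=10 ⇒ p=331, q=31
i=4: a=2 ⇒ p=694, q=65
i=5: a=1 ⇒ p=1025, q=96
→ (1025, 96).  Check: 1025²=1050625, 114·96²=1050624, difference 1.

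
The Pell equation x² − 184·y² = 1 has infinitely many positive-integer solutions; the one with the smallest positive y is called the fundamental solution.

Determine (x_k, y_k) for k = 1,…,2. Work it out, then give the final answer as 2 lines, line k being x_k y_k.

d=184: √d = [13; 1,1,3,2,1,2,1,2,3,1,1,26] (ℓ=12, even), read p_11/q_11
step 0: (13, 1)  from 13·(1,0) + (0,1)
step 1: (14, 1)  from 1·(13,1) + (1,0)
step 2: (27, 2)  from 1·(14,1) + (13,1)
step 3: (95, 7)  from 3·(27,2) + (14,1)
step 4: (217, 16)  from 2·(95,7) + (27,2)
step 5: (312, 23)  from 1·(217,16) + (95,7)
step 6: (841, 62)  from 2·(312,23) + (217,16)
step 7: (1153, 85)  from 1·(841,62) + (312,23)
step 8: (3147, 232)  from 2·(1153,85) + (841,62)
…
step 10: (13741, 1013)  from 1·(10594,781) + (3147,232)
step 11: (24335, 1794)  from 1·(13741,1013) + (10594,781)
fundamental: x₁=24335, y₁=1794  (since 592192225 − 184·3218436 = 1)
n=2: (24335,1794)∘(24335,1794) = (24335·24335+184·1794·1794, 24335·1794+1794·24335) = (1184384449,87313980)

24335 1794
1184384449 87313980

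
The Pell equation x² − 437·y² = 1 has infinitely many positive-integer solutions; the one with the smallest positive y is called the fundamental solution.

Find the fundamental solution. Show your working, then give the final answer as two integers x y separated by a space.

4599 220

d=437: √d = [20; 1,9,2,9,1,40] (ℓ=6, even), read p_5/q_5
a_0=20:  p_0=20·1+0=20,  q_0=20·0+1=1
…
a_3=2:  p_3=2·209+21=439,  q_3=2·10+1=21
a_4=9:  p_4=9·439+209=4160,  q_4=9·21+10=199
a_5=1:  p_5=1·4160+439=4599,  q_5=1·199+21=220
fundamental: x₁=4599, y₁=220  (since 21150801 − 437·48400 = 1)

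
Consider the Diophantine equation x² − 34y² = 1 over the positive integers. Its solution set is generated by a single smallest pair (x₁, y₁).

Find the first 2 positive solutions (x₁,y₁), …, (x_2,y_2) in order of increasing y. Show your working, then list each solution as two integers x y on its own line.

35 6
2449 420

[5; 1,4,1,10] for √34; ℓ=4 ⇒ convergent index 3
step 0: (5, 1)  from 5·(1,0) + (0,1)
…
step 2: (29, 5)  from 4·(6,1) + (5,1)
step 3: (35, 6)  from 1·(29,5) + (6,1)
→ (35, 6).  Check: 35²=1225, 34·6²=1224, difference 1.
(35+6√34)^2 = 2449 + 420√34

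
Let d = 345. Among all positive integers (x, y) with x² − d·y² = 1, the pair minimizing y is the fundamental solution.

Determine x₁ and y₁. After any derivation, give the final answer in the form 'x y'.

6761 364

√345 → a₀=18, period (1,1,2,1,6,1,2,1,1,36); ℓ=10 even so k=9
k=0  a_k=18  p_k/q_k = 18/1
…
k=2  a_k=1  p_k/q_k = 37/2
…
k=4  a_k=1  p_k/q_k = 130/7
…
k=6  a_k=1  p_k/q_k = 1003/54
k=7  a_k=2  p_k/q_k = 2879/155
k=8  a_k=1  p_k/q_k = 3882/209
k=9  a_k=1  p_k/q_k = 6761/364
fundamental: x₁=6761, y₁=364  (since 45711121 − 345·132496 = 1)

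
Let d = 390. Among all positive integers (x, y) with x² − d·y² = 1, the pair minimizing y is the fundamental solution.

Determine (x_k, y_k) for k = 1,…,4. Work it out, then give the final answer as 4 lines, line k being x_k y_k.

79 4
12481 632
1971919 99852
311550721 15775984

√390 = [19; 1,2,1,38, …], period ℓ=4 (even) → k=3
i=0: a=19 ⇒ p=19, q=1
i=1: a=1 ⇒ p=20, q=1
i=2: a=2 ⇒ p=59, q=3
i=3: a=1 ⇒ p=79, q=4
(x₁, y₁) = (79, 4);  79² − 390·4² = 1 ✓
(79+4√390)^2 = 12481 + 632√390
(79+4√390)^3 = 1971919 + 99852√390
(79+4√390)^4 = 311550721 + 15775984√390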